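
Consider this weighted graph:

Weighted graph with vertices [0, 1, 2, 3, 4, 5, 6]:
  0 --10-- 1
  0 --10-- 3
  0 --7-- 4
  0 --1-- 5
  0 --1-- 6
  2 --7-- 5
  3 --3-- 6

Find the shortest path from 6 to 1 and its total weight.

Using Dijkstra's algorithm from vertex 6:
Shortest path: 6 -> 0 -> 1
Total weight: 1 + 10 = 11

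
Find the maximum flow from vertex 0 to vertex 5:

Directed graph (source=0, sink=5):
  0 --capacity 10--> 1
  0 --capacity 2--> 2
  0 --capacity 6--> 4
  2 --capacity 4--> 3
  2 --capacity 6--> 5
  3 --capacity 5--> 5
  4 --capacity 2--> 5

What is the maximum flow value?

Computing max flow:
  Flow on (0->2): 2/2
  Flow on (0->4): 2/6
  Flow on (2->5): 2/6
  Flow on (4->5): 2/2
Maximum flow = 4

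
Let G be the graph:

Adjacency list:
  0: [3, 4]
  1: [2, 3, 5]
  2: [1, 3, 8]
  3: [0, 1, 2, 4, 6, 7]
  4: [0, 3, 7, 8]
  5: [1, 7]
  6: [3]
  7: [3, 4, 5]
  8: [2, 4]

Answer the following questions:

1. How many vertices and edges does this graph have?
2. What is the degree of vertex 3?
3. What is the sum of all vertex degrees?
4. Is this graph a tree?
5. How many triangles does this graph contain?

Count: 9 vertices, 13 edges.
Vertex 3 has neighbors [0, 1, 2, 4, 6, 7], degree = 6.
Handshaking lemma: 2 * 13 = 26.
A tree on 9 vertices has 8 edges. This graph has 13 edges (5 extra). Not a tree.
Number of triangles = 3.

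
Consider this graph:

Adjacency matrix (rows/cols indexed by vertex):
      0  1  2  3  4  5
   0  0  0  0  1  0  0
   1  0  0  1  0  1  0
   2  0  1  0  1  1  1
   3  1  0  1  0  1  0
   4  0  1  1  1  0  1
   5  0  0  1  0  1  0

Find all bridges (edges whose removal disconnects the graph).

A bridge is an edge whose removal increases the number of connected components.
Bridges found: (0,3)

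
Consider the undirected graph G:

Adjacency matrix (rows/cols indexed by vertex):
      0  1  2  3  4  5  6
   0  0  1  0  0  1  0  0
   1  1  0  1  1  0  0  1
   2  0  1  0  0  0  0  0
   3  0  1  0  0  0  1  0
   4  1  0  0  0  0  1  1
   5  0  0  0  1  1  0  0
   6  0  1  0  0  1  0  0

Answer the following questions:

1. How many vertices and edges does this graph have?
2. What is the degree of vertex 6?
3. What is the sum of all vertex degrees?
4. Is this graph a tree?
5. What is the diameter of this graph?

Count: 7 vertices, 8 edges.
Vertex 6 has neighbors [1, 4], degree = 2.
Handshaking lemma: 2 * 8 = 16.
A tree on 7 vertices has 6 edges. This graph has 8 edges (2 extra). Not a tree.
Diameter (longest shortest path) = 3.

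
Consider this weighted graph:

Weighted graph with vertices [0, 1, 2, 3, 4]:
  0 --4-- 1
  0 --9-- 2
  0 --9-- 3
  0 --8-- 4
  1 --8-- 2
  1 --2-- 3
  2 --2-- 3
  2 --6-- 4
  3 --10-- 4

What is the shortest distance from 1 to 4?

Using Dijkstra's algorithm from vertex 1:
Shortest path: 1 -> 3 -> 2 -> 4
Total weight: 2 + 2 + 6 = 10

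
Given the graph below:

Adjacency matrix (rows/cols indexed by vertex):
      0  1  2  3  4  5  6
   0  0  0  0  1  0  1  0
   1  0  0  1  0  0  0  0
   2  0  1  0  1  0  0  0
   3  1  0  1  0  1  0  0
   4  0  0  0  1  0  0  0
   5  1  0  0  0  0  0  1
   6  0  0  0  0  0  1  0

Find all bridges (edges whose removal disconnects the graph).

A bridge is an edge whose removal increases the number of connected components.
Bridges found: (0,3), (0,5), (1,2), (2,3), (3,4), (5,6)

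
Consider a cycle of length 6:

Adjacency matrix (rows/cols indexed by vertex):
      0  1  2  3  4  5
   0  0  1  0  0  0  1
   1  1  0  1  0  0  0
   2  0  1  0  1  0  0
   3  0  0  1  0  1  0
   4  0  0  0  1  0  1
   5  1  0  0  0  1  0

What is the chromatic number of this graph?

This is an even cycle (C_6). Even cycles are bipartite.
Chromatic number = 2.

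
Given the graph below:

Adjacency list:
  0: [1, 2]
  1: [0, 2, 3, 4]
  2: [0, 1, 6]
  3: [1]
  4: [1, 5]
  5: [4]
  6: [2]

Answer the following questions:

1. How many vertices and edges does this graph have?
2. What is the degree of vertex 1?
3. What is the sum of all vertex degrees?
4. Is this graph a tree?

Count: 7 vertices, 7 edges.
Vertex 1 has neighbors [0, 2, 3, 4], degree = 4.
Handshaking lemma: 2 * 7 = 14.
A tree on 7 vertices has 6 edges. This graph has 7 edges (1 extra). Not a tree.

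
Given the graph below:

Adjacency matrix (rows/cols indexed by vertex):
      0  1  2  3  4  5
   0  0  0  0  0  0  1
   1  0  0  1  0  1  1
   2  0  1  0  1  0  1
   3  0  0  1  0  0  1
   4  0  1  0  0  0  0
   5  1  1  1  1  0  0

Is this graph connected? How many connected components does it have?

Checking connectivity: the graph has 1 connected component(s).
All vertices are reachable from each other. The graph IS connected.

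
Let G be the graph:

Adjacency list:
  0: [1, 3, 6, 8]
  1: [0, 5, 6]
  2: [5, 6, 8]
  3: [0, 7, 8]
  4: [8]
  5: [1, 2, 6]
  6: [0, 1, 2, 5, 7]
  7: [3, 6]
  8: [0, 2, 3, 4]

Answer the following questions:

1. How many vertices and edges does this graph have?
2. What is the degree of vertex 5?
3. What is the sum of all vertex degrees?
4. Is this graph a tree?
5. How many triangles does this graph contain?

Count: 9 vertices, 14 edges.
Vertex 5 has neighbors [1, 2, 6], degree = 3.
Handshaking lemma: 2 * 14 = 28.
A tree on 9 vertices has 8 edges. This graph has 14 edges (6 extra). Not a tree.
Number of triangles = 4.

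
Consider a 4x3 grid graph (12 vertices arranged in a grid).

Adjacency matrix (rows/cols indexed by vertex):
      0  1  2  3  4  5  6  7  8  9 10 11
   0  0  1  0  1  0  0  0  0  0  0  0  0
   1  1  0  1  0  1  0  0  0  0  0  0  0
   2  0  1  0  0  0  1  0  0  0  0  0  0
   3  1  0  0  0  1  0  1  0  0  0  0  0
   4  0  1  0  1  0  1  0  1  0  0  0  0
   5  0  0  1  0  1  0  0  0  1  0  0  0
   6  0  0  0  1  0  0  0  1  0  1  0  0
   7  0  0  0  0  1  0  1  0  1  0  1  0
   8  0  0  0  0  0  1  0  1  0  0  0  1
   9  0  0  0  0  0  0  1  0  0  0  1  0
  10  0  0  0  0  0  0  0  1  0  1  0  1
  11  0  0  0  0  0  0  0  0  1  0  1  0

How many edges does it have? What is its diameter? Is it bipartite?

A 4x3 grid has 9 vertical edges and 8 horizontal edges.
Total edges = 9 + 8 = 17.
Diameter = (4-1) + (3-1) = 5 (corner to opposite corner).
Grid graphs are bipartite (checkerboard coloring).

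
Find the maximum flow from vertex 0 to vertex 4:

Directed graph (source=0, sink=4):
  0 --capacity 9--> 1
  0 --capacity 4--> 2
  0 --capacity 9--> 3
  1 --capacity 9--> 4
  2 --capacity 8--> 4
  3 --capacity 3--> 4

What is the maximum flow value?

Computing max flow:
  Flow on (0->1): 9/9
  Flow on (0->2): 4/4
  Flow on (0->3): 3/9
  Flow on (1->4): 9/9
  Flow on (2->4): 4/8
  Flow on (3->4): 3/3
Maximum flow = 16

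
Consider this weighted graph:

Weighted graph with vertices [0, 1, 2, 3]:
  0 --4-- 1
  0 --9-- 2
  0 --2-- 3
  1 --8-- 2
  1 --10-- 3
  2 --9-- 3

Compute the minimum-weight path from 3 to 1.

Using Dijkstra's algorithm from vertex 3:
Shortest path: 3 -> 0 -> 1
Total weight: 2 + 4 = 6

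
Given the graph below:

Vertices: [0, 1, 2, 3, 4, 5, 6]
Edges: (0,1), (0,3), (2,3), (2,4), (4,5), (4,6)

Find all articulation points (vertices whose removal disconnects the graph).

An articulation point is a vertex whose removal disconnects the graph.
Articulation points: [0, 2, 3, 4]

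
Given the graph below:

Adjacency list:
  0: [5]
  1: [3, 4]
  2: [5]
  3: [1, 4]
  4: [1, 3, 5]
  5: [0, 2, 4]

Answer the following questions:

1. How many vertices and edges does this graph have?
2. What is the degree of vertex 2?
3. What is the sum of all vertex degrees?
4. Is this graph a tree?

Count: 6 vertices, 6 edges.
Vertex 2 has neighbors [5], degree = 1.
Handshaking lemma: 2 * 6 = 12.
A tree on 6 vertices has 5 edges. This graph has 6 edges (1 extra). Not a tree.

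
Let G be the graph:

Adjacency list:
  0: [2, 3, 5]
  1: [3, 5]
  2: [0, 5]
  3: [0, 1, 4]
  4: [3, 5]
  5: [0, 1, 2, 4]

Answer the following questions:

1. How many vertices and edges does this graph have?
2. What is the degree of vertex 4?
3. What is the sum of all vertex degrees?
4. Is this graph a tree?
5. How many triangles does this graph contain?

Count: 6 vertices, 8 edges.
Vertex 4 has neighbors [3, 5], degree = 2.
Handshaking lemma: 2 * 8 = 16.
A tree on 6 vertices has 5 edges. This graph has 8 edges (3 extra). Not a tree.
Number of triangles = 1.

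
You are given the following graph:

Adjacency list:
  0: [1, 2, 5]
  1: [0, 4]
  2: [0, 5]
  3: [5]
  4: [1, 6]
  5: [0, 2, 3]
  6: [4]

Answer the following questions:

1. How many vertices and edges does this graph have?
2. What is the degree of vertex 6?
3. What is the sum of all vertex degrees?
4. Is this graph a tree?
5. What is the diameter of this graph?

Count: 7 vertices, 7 edges.
Vertex 6 has neighbors [4], degree = 1.
Handshaking lemma: 2 * 7 = 14.
A tree on 7 vertices has 6 edges. This graph has 7 edges (1 extra). Not a tree.
Diameter (longest shortest path) = 5.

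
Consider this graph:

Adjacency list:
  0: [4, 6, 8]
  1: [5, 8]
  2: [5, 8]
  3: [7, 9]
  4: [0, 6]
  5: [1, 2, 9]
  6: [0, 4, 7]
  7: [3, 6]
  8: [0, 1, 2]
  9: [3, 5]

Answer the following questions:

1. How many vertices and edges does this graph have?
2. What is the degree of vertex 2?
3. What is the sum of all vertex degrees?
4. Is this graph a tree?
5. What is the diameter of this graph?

Count: 10 vertices, 12 edges.
Vertex 2 has neighbors [5, 8], degree = 2.
Handshaking lemma: 2 * 12 = 24.
A tree on 10 vertices has 9 edges. This graph has 12 edges (3 extra). Not a tree.
Diameter (longest shortest path) = 4.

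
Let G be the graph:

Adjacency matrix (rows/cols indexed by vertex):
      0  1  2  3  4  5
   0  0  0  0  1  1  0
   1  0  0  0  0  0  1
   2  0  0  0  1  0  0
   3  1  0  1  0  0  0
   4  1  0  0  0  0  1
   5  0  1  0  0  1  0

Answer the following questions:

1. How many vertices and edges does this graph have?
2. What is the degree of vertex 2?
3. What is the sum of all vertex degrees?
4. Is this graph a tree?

Count: 6 vertices, 5 edges.
Vertex 2 has neighbors [3], degree = 1.
Handshaking lemma: 2 * 5 = 10.
A graph is a tree iff it is connected and has exactly n-1 edges. This graph is connected (all 6 vertices in one component) and has 6-1 = 5 edges. It is a tree.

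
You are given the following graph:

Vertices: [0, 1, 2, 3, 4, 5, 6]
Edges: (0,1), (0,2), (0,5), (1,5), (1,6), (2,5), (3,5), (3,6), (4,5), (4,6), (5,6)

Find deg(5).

Vertex 5 has neighbors [0, 1, 2, 3, 4, 6], so deg(5) = 6.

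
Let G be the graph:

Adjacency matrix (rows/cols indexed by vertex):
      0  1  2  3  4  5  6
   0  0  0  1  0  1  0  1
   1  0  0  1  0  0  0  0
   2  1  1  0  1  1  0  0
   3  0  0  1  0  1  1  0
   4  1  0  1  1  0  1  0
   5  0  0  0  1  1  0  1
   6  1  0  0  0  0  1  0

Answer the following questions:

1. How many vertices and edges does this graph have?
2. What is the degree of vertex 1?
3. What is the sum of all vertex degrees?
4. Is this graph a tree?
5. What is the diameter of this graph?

Count: 7 vertices, 10 edges.
Vertex 1 has neighbors [2], degree = 1.
Handshaking lemma: 2 * 10 = 20.
A tree on 7 vertices has 6 edges. This graph has 10 edges (4 extra). Not a tree.
Diameter (longest shortest path) = 3.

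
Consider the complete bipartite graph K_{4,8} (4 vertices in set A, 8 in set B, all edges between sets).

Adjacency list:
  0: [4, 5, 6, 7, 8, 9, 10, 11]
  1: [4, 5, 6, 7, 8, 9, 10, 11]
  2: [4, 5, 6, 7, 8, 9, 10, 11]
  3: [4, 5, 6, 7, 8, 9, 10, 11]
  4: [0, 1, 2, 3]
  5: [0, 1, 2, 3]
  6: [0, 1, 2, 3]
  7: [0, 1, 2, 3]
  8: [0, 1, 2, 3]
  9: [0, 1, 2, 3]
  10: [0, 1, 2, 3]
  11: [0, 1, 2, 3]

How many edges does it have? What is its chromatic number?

K_{4,8} has 4 * 8 = 32 edges.
Bipartite graphs have chromatic number 2 (color each partition differently).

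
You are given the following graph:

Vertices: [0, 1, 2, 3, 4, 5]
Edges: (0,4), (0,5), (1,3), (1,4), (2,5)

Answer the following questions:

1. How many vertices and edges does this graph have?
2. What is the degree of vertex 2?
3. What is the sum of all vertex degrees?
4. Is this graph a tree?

Count: 6 vertices, 5 edges.
Vertex 2 has neighbors [5], degree = 1.
Handshaking lemma: 2 * 5 = 10.
A graph is a tree iff it is connected and has exactly n-1 edges. This graph is connected (all 6 vertices in one component) and has 6-1 = 5 edges. It is a tree.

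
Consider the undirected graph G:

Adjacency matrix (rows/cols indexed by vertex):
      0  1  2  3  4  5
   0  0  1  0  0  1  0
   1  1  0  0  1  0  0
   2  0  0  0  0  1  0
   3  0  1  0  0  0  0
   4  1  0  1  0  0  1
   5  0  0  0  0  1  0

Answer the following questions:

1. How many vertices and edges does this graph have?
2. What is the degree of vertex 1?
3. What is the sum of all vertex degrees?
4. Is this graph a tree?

Count: 6 vertices, 5 edges.
Vertex 1 has neighbors [0, 3], degree = 2.
Handshaking lemma: 2 * 5 = 10.
A graph is a tree iff it is connected and has exactly n-1 edges. This graph is connected (all 6 vertices in one component) and has 6-1 = 5 edges. It is a tree.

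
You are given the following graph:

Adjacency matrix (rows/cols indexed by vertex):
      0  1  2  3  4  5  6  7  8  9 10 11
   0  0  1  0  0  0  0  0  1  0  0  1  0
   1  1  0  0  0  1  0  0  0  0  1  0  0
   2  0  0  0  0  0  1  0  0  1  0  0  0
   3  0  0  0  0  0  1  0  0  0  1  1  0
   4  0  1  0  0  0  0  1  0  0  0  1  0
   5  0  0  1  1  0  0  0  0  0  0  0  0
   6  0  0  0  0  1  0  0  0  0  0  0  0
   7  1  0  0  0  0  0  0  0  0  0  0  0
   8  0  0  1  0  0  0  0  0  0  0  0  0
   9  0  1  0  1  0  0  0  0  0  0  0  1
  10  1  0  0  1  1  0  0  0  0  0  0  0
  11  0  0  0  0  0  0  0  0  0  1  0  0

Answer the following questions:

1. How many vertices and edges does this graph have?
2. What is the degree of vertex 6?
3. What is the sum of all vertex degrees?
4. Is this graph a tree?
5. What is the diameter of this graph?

Count: 12 vertices, 13 edges.
Vertex 6 has neighbors [4], degree = 1.
Handshaking lemma: 2 * 13 = 26.
A tree on 12 vertices has 11 edges. This graph has 13 edges (2 extra). Not a tree.
Diameter (longest shortest path) = 6.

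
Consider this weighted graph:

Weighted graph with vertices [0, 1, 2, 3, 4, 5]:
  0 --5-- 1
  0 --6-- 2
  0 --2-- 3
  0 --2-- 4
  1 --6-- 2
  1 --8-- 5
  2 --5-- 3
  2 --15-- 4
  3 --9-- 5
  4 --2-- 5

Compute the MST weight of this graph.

Applying Kruskal's algorithm (sort edges by weight, add if no cycle):
  Add (0,4) w=2
  Add (0,3) w=2
  Add (4,5) w=2
  Add (0,1) w=5
  Add (2,3) w=5
  Skip (0,2) w=6 (creates cycle)
  Skip (1,2) w=6 (creates cycle)
  Skip (1,5) w=8 (creates cycle)
  Skip (3,5) w=9 (creates cycle)
  Skip (2,4) w=15 (creates cycle)
MST weight = 16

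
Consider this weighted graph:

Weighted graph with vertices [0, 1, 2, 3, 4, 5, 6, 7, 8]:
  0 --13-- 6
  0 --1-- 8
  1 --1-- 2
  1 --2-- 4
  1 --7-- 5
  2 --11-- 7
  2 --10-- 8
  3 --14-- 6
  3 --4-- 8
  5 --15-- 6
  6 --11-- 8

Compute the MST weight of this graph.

Applying Kruskal's algorithm (sort edges by weight, add if no cycle):
  Add (0,8) w=1
  Add (1,2) w=1
  Add (1,4) w=2
  Add (3,8) w=4
  Add (1,5) w=7
  Add (2,8) w=10
  Add (2,7) w=11
  Add (6,8) w=11
  Skip (0,6) w=13 (creates cycle)
  Skip (3,6) w=14 (creates cycle)
  Skip (5,6) w=15 (creates cycle)
MST weight = 47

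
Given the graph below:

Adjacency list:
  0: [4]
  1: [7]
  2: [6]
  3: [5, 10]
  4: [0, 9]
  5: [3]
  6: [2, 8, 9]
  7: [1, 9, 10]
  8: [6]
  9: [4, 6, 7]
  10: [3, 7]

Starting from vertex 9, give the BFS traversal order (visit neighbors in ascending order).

BFS from vertex 9 (neighbors processed in ascending order):
Visit order: 9, 4, 6, 7, 0, 2, 8, 1, 10, 3, 5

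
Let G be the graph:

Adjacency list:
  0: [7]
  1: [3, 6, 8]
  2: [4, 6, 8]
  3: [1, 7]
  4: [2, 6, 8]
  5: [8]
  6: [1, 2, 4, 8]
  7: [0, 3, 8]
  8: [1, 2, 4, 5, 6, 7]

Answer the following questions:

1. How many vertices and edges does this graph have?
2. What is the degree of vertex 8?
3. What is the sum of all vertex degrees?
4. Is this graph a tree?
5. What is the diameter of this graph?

Count: 9 vertices, 13 edges.
Vertex 8 has neighbors [1, 2, 4, 5, 6, 7], degree = 6.
Handshaking lemma: 2 * 13 = 26.
A tree on 9 vertices has 8 edges. This graph has 13 edges (5 extra). Not a tree.
Diameter (longest shortest path) = 3.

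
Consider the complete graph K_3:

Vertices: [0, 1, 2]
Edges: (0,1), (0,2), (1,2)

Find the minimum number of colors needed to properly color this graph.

In K_3, every vertex is adjacent to every other vertex.
Each vertex needs a unique color.
Chromatic number = 3.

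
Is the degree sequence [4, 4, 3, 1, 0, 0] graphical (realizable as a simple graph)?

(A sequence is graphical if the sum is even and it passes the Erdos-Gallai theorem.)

Sum of degrees = 12. Sum is even but fails Erdos-Gallai. The sequence is NOT graphical.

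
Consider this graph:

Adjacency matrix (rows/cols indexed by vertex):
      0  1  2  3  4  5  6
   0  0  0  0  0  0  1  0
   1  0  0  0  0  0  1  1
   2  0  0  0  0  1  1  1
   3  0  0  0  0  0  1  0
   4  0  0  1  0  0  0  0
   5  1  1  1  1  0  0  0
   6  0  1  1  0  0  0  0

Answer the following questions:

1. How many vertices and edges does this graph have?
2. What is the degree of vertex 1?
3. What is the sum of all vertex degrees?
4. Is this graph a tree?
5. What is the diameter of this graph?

Count: 7 vertices, 7 edges.
Vertex 1 has neighbors [5, 6], degree = 2.
Handshaking lemma: 2 * 7 = 14.
A tree on 7 vertices has 6 edges. This graph has 7 edges (1 extra). Not a tree.
Diameter (longest shortest path) = 3.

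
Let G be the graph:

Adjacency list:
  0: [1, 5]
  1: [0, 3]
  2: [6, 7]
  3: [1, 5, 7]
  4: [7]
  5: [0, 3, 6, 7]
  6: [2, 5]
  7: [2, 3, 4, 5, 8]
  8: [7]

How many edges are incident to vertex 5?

Vertex 5 has neighbors [0, 3, 6, 7], so deg(5) = 4.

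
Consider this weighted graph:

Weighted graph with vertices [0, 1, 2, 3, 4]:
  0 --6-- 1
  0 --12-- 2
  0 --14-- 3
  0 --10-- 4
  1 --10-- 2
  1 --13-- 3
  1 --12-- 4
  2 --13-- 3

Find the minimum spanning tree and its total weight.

Applying Kruskal's algorithm (sort edges by weight, add if no cycle):
  Add (0,1) w=6
  Add (0,4) w=10
  Add (1,2) w=10
  Skip (0,2) w=12 (creates cycle)
  Skip (1,4) w=12 (creates cycle)
  Add (1,3) w=13
  Skip (2,3) w=13 (creates cycle)
  Skip (0,3) w=14 (creates cycle)
MST weight = 39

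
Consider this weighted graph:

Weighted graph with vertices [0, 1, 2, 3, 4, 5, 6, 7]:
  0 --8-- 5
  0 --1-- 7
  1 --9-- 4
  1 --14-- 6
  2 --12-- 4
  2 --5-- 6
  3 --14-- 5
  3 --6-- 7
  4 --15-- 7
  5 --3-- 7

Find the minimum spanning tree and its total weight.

Applying Kruskal's algorithm (sort edges by weight, add if no cycle):
  Add (0,7) w=1
  Add (5,7) w=3
  Add (2,6) w=5
  Add (3,7) w=6
  Skip (0,5) w=8 (creates cycle)
  Add (1,4) w=9
  Add (2,4) w=12
  Skip (1,6) w=14 (creates cycle)
  Skip (3,5) w=14 (creates cycle)
  Add (4,7) w=15
MST weight = 51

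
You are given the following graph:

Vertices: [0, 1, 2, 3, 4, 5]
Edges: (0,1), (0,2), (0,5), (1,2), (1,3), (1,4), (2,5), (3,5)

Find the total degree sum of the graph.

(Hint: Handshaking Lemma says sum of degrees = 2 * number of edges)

Count edges: 8 edges.
By Handshaking Lemma: sum of degrees = 2 * 8 = 16.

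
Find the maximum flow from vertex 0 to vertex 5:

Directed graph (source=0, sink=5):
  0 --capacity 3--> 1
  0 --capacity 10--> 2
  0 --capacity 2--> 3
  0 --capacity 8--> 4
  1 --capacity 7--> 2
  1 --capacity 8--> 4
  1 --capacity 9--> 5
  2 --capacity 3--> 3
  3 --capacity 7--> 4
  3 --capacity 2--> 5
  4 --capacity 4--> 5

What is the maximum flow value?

Computing max flow:
  Flow on (0->1): 3/3
  Flow on (0->2): 2/10
  Flow on (0->4): 4/8
  Flow on (1->5): 3/9
  Flow on (2->3): 2/3
  Flow on (3->5): 2/2
  Flow on (4->5): 4/4
Maximum flow = 9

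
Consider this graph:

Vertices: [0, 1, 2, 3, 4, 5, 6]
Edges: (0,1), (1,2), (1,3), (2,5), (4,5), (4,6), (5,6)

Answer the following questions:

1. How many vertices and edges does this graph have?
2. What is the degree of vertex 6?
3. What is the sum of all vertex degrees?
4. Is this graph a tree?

Count: 7 vertices, 7 edges.
Vertex 6 has neighbors [4, 5], degree = 2.
Handshaking lemma: 2 * 7 = 14.
A tree on 7 vertices has 6 edges. This graph has 7 edges (1 extra). Not a tree.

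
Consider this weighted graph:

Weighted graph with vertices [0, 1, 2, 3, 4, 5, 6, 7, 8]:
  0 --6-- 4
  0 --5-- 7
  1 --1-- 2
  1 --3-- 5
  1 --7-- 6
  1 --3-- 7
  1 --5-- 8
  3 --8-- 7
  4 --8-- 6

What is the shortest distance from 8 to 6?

Using Dijkstra's algorithm from vertex 8:
Shortest path: 8 -> 1 -> 6
Total weight: 5 + 7 = 12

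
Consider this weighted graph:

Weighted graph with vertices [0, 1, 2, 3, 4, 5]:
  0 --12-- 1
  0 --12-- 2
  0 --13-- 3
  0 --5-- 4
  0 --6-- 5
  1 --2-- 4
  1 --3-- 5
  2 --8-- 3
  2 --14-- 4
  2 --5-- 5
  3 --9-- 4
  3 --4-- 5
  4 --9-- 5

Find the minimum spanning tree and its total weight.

Applying Kruskal's algorithm (sort edges by weight, add if no cycle):
  Add (1,4) w=2
  Add (1,5) w=3
  Add (3,5) w=4
  Add (0,4) w=5
  Add (2,5) w=5
  Skip (0,5) w=6 (creates cycle)
  Skip (2,3) w=8 (creates cycle)
  Skip (3,4) w=9 (creates cycle)
  Skip (4,5) w=9 (creates cycle)
  Skip (0,2) w=12 (creates cycle)
  Skip (0,1) w=12 (creates cycle)
  Skip (0,3) w=13 (creates cycle)
  Skip (2,4) w=14 (creates cycle)
MST weight = 19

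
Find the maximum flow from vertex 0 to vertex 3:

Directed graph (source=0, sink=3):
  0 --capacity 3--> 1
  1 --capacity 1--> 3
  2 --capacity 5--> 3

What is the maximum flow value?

Computing max flow:
  Flow on (0->1): 1/3
  Flow on (1->3): 1/1
Maximum flow = 1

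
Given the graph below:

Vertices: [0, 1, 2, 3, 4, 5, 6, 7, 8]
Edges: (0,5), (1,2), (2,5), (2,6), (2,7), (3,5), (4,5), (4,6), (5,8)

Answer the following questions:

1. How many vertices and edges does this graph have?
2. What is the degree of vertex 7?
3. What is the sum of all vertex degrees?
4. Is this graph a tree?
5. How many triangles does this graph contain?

Count: 9 vertices, 9 edges.
Vertex 7 has neighbors [2], degree = 1.
Handshaking lemma: 2 * 9 = 18.
A tree on 9 vertices has 8 edges. This graph has 9 edges (1 extra). Not a tree.
Number of triangles = 0.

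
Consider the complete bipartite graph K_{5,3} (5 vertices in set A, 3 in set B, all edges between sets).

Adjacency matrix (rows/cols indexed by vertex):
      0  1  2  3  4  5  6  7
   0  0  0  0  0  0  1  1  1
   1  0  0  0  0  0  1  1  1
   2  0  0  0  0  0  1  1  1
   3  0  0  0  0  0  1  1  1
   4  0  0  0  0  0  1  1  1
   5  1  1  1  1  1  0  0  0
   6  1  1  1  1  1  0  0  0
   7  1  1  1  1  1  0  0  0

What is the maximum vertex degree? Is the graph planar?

Set-A vertices have degree 3; set-B vertices have degree 5. Maximum degree = max(5,3) = 5.
K_{5,3} contains K_{3,3} as a subgraph (since both sides have >= 3 vertices); by Kuratowski's theorem it is not planar.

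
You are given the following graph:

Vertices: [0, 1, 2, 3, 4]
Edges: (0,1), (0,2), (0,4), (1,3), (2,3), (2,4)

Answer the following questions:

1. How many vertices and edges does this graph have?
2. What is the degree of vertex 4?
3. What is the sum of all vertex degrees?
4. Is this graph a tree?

Count: 5 vertices, 6 edges.
Vertex 4 has neighbors [0, 2], degree = 2.
Handshaking lemma: 2 * 6 = 12.
A tree on 5 vertices has 4 edges. This graph has 6 edges (2 extra). Not a tree.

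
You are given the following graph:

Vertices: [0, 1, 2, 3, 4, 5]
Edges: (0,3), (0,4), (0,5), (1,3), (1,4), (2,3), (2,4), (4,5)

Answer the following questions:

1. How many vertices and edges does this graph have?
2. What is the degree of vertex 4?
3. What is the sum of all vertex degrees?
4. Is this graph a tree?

Count: 6 vertices, 8 edges.
Vertex 4 has neighbors [0, 1, 2, 5], degree = 4.
Handshaking lemma: 2 * 8 = 16.
A tree on 6 vertices has 5 edges. This graph has 8 edges (3 extra). Not a tree.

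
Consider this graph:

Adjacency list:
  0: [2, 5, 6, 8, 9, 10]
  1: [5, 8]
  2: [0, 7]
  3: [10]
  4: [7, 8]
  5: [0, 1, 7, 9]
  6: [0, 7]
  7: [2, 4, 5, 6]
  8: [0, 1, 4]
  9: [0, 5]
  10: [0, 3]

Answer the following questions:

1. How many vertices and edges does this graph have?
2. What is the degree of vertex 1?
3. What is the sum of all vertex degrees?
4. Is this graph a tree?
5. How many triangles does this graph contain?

Count: 11 vertices, 15 edges.
Vertex 1 has neighbors [5, 8], degree = 2.
Handshaking lemma: 2 * 15 = 30.
A tree on 11 vertices has 10 edges. This graph has 15 edges (5 extra). Not a tree.
Number of triangles = 1.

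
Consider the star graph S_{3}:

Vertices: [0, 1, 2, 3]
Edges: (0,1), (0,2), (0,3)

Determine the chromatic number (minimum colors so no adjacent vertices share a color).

S_{3} has one hub adjacent to 3 leaves; leaves are pairwise non-adjacent.
Color the hub 0 and every leaf 1.
Chromatic number = 2.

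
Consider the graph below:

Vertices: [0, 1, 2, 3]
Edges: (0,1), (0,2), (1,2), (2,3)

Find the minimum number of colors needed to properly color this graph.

The graph has a maximum clique of size 3 (lower bound on chromatic number).
A valid 3-coloring: {0: 1, 1: 2, 2: 0, 3: 1}.
Chromatic number = 3.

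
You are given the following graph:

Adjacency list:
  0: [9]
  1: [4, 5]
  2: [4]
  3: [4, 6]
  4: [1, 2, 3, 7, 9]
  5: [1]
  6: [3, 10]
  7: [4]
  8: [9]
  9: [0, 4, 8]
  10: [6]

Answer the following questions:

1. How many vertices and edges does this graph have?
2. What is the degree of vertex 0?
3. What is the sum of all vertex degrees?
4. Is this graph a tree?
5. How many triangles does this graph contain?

Count: 11 vertices, 10 edges.
Vertex 0 has neighbors [9], degree = 1.
Handshaking lemma: 2 * 10 = 20.
A graph is a tree iff it is connected and has exactly n-1 edges. This graph is connected (all 11 vertices in one component) and has 11-1 = 10 edges. It is a tree.
Number of triangles = 0.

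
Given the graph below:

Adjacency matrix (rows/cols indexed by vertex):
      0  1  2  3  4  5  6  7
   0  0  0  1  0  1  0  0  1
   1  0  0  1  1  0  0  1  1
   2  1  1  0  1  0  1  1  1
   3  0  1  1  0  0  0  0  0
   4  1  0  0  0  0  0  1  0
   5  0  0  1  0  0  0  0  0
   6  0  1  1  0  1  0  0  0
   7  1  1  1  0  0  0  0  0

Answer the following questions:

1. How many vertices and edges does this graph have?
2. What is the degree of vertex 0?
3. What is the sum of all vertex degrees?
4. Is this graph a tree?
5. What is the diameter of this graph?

Count: 8 vertices, 12 edges.
Vertex 0 has neighbors [2, 4, 7], degree = 3.
Handshaking lemma: 2 * 12 = 24.
A tree on 8 vertices has 7 edges. This graph has 12 edges (5 extra). Not a tree.
Diameter (longest shortest path) = 3.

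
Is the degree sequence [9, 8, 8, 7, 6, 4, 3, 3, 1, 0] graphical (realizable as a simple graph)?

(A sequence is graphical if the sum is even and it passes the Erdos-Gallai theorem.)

Sum of degrees = 49. Sum is odd, so the sequence is NOT graphical.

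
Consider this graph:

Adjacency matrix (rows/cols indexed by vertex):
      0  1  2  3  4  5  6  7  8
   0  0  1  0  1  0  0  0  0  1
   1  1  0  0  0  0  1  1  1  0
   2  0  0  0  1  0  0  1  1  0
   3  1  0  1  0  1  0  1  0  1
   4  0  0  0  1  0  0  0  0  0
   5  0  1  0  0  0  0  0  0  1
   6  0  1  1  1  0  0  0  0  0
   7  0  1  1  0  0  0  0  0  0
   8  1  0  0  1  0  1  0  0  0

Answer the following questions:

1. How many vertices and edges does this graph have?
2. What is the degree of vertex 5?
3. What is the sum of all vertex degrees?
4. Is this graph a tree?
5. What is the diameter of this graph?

Count: 9 vertices, 13 edges.
Vertex 5 has neighbors [1, 8], degree = 2.
Handshaking lemma: 2 * 13 = 26.
A tree on 9 vertices has 8 edges. This graph has 13 edges (5 extra). Not a tree.
Diameter (longest shortest path) = 3.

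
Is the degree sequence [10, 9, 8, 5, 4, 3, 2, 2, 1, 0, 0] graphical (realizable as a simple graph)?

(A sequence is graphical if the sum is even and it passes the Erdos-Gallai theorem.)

Sum of degrees = 44. Sum is even but fails Erdos-Gallai. The sequence is NOT graphical.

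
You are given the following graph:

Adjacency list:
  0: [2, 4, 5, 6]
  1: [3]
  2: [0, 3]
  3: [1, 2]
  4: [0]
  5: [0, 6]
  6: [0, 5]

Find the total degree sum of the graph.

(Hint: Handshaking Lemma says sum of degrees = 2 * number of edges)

Count edges: 7 edges.
By Handshaking Lemma: sum of degrees = 2 * 7 = 14.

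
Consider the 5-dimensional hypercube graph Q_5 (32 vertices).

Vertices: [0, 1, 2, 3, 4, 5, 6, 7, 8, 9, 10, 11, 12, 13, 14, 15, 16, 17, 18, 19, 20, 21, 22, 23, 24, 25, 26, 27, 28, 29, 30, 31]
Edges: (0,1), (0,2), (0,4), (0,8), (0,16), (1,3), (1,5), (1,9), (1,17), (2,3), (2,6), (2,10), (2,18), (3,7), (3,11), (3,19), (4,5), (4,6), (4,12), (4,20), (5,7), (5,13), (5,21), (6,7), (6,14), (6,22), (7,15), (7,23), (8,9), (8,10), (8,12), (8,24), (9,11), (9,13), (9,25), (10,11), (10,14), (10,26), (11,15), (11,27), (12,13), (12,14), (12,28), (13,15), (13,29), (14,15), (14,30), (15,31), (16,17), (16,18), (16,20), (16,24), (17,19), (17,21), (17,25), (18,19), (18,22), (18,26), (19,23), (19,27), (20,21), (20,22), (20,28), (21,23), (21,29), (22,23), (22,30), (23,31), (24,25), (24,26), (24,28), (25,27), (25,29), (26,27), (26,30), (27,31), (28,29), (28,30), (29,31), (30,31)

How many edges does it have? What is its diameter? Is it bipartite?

The 5-dimensional hypercube Q_5 has 32 vertices and each vertex has degree 5.
Total edges = 32 * 5 / 2 = 80.
Diameter = 5 (max Hamming distance between binary labels).
Hypercubes are bipartite (partition by parity of binary representation).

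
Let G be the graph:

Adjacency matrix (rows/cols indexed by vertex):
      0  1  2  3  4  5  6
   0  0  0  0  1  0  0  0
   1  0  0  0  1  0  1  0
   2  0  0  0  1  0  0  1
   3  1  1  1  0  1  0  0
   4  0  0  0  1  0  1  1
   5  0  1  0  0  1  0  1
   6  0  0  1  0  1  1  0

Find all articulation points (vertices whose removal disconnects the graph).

An articulation point is a vertex whose removal disconnects the graph.
Articulation points: [3]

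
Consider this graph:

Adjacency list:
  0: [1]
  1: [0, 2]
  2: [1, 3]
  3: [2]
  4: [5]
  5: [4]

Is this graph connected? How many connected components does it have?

Checking connectivity: the graph has 2 connected component(s).
Components: [[0, 1, 2, 3], [4, 5]]. The graph is NOT connected.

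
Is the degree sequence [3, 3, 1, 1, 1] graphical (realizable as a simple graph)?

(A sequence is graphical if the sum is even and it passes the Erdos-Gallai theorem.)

Sum of degrees = 9. Sum is odd, so the sequence is NOT graphical.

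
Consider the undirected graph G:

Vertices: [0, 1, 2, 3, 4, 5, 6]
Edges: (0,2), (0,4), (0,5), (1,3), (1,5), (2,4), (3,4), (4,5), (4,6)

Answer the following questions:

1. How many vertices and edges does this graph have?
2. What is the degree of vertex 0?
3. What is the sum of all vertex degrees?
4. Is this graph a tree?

Count: 7 vertices, 9 edges.
Vertex 0 has neighbors [2, 4, 5], degree = 3.
Handshaking lemma: 2 * 9 = 18.
A tree on 7 vertices has 6 edges. This graph has 9 edges (3 extra). Not a tree.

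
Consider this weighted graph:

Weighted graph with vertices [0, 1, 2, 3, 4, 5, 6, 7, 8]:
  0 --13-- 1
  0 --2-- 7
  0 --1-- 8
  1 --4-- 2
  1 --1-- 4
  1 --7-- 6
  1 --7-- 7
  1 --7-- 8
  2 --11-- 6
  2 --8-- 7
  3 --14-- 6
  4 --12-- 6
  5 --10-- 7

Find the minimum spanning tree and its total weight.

Applying Kruskal's algorithm (sort edges by weight, add if no cycle):
  Add (0,8) w=1
  Add (1,4) w=1
  Add (0,7) w=2
  Add (1,2) w=4
  Add (1,7) w=7
  Skip (1,8) w=7 (creates cycle)
  Add (1,6) w=7
  Skip (2,7) w=8 (creates cycle)
  Add (5,7) w=10
  Skip (2,6) w=11 (creates cycle)
  Skip (4,6) w=12 (creates cycle)
  Skip (0,1) w=13 (creates cycle)
  Add (3,6) w=14
MST weight = 46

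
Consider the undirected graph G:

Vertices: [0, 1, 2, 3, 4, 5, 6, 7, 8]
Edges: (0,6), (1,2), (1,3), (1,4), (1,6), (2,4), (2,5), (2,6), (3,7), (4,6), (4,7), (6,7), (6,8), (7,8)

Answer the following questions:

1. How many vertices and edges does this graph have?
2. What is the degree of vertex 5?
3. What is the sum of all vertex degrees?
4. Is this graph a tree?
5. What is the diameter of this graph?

Count: 9 vertices, 14 edges.
Vertex 5 has neighbors [2], degree = 1.
Handshaking lemma: 2 * 14 = 28.
A tree on 9 vertices has 8 edges. This graph has 14 edges (6 extra). Not a tree.
Diameter (longest shortest path) = 3.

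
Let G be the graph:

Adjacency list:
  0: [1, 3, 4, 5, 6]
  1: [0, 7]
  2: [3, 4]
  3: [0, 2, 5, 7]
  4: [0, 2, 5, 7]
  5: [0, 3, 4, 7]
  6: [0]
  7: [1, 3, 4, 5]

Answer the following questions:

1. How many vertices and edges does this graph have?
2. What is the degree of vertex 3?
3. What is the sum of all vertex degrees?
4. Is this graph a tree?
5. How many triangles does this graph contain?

Count: 8 vertices, 13 edges.
Vertex 3 has neighbors [0, 2, 5, 7], degree = 4.
Handshaking lemma: 2 * 13 = 26.
A tree on 8 vertices has 7 edges. This graph has 13 edges (6 extra). Not a tree.
Number of triangles = 4.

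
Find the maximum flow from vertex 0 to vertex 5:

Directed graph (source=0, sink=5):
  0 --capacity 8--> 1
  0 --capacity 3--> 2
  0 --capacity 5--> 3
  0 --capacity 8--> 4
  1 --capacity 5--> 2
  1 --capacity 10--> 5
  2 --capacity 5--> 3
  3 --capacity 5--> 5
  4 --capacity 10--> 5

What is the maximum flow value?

Computing max flow:
  Flow on (0->1): 8/8
  Flow on (0->2): 3/3
  Flow on (0->3): 2/5
  Flow on (0->4): 8/8
  Flow on (1->5): 8/10
  Flow on (2->3): 3/5
  Flow on (3->5): 5/5
  Flow on (4->5): 8/10
Maximum flow = 21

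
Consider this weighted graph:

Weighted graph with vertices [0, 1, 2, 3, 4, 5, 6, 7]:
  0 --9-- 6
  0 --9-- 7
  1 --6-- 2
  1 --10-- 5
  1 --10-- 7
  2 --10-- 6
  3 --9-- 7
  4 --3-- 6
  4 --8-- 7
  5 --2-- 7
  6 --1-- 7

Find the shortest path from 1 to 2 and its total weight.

Using Dijkstra's algorithm from vertex 1:
Shortest path: 1 -> 2
Total weight: 6 = 6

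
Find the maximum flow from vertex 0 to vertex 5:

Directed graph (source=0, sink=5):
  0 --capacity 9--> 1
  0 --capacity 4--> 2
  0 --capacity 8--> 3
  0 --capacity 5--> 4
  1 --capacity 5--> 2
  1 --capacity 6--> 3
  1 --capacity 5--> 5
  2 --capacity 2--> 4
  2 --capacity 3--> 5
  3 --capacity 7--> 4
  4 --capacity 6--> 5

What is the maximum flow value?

Computing max flow:
  Flow on (0->1): 8/9
  Flow on (0->3): 6/8
  Flow on (1->2): 3/5
  Flow on (1->5): 5/5
  Flow on (2->5): 3/3
  Flow on (3->4): 6/7
  Flow on (4->5): 6/6
Maximum flow = 14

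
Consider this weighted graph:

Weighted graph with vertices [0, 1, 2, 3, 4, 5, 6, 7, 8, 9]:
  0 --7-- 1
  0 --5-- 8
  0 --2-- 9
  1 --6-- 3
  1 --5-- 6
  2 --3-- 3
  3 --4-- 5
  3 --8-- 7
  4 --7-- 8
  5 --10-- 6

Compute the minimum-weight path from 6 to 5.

Using Dijkstra's algorithm from vertex 6:
Shortest path: 6 -> 5
Total weight: 10 = 10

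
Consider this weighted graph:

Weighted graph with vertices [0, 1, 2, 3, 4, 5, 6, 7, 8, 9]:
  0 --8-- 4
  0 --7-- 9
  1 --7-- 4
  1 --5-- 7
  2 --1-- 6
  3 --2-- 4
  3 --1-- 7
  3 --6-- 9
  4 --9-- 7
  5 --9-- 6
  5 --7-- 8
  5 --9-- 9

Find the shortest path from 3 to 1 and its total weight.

Using Dijkstra's algorithm from vertex 3:
Shortest path: 3 -> 7 -> 1
Total weight: 1 + 5 = 6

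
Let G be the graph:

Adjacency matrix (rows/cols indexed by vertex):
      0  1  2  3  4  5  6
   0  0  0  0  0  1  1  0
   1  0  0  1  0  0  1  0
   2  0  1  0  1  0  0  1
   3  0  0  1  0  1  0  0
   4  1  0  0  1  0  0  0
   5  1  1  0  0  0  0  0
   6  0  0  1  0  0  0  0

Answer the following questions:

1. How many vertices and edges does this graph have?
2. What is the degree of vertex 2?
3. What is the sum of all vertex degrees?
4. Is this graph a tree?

Count: 7 vertices, 7 edges.
Vertex 2 has neighbors [1, 3, 6], degree = 3.
Handshaking lemma: 2 * 7 = 14.
A tree on 7 vertices has 6 edges. This graph has 7 edges (1 extra). Not a tree.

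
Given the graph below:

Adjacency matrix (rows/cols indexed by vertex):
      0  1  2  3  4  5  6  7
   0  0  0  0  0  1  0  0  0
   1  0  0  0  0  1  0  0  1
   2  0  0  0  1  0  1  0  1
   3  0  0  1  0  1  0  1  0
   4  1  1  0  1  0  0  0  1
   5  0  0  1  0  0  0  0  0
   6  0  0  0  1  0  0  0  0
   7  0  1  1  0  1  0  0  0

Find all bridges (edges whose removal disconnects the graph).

A bridge is an edge whose removal increases the number of connected components.
Bridges found: (0,4), (2,5), (3,6)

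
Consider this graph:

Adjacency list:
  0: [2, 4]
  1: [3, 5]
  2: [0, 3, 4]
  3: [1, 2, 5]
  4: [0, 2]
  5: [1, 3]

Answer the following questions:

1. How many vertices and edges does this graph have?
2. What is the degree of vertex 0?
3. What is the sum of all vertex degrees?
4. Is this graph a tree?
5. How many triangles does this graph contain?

Count: 6 vertices, 7 edges.
Vertex 0 has neighbors [2, 4], degree = 2.
Handshaking lemma: 2 * 7 = 14.
A tree on 6 vertices has 5 edges. This graph has 7 edges (2 extra). Not a tree.
Number of triangles = 2.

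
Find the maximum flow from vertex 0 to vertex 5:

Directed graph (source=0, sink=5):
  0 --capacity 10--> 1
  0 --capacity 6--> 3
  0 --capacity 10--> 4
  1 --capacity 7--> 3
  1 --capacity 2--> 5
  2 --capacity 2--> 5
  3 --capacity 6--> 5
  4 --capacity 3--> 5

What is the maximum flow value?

Computing max flow:
  Flow on (0->1): 8/10
  Flow on (0->4): 3/10
  Flow on (1->3): 6/7
  Flow on (1->5): 2/2
  Flow on (3->5): 6/6
  Flow on (4->5): 3/3
Maximum flow = 11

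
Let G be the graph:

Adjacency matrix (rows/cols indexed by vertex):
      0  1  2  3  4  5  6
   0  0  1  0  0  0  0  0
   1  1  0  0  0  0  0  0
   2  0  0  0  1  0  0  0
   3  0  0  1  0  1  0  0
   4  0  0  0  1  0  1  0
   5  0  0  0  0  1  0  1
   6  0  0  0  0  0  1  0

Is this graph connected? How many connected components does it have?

Checking connectivity: the graph has 2 connected component(s).
Components: [[0, 1], [2, 3, 4, 5, 6]]. The graph is NOT connected.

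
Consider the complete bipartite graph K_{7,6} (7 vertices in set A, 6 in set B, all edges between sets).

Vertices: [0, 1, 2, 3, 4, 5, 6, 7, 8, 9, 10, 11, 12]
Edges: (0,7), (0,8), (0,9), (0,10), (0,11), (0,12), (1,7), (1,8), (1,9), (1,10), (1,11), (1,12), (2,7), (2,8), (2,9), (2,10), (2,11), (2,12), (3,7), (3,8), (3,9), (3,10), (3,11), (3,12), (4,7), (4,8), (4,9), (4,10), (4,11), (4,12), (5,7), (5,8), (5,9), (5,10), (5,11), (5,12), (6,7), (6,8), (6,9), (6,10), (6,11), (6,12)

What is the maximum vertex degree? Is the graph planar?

Set-A vertices have degree 6; set-B vertices have degree 7. Maximum degree = max(7,6) = 7.
K_{7,6} contains K_{3,3} as a subgraph (since both sides have >= 3 vertices); by Kuratowski's theorem it is not planar.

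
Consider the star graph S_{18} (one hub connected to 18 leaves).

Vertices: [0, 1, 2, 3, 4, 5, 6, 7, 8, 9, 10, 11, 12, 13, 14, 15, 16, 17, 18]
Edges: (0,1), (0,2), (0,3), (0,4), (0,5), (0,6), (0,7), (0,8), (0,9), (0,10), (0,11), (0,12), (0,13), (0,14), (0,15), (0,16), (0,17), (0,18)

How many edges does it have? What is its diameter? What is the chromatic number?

Star graph S_{18}: the hub connects to all 18 leaves.
Edges = 18.
Diameter = 2 (any leaf to hub is 1, leaf to leaf through hub is 2).
Star graphs are bipartite (hub vs leaves), so chromatic number = 2.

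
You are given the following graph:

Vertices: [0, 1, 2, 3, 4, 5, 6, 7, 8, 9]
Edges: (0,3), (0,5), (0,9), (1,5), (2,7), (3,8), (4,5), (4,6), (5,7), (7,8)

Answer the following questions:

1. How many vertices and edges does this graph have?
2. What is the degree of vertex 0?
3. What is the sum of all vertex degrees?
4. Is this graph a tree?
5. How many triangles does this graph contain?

Count: 10 vertices, 10 edges.
Vertex 0 has neighbors [3, 5, 9], degree = 3.
Handshaking lemma: 2 * 10 = 20.
A tree on 10 vertices has 9 edges. This graph has 10 edges (1 extra). Not a tree.
Number of triangles = 0.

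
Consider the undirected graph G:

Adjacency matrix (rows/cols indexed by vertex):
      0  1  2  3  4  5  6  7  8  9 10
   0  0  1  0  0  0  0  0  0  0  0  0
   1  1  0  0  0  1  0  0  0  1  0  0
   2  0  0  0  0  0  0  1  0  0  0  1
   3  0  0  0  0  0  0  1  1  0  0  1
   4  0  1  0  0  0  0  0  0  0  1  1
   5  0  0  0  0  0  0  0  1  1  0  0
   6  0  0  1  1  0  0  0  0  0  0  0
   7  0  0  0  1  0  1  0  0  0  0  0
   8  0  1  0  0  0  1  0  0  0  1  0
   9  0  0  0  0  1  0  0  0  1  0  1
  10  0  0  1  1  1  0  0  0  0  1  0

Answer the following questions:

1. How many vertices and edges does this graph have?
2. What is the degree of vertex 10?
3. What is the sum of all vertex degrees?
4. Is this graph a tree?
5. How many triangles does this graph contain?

Count: 11 vertices, 14 edges.
Vertex 10 has neighbors [2, 3, 4, 9], degree = 4.
Handshaking lemma: 2 * 14 = 28.
A tree on 11 vertices has 10 edges. This graph has 14 edges (4 extra). Not a tree.
Number of triangles = 1.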